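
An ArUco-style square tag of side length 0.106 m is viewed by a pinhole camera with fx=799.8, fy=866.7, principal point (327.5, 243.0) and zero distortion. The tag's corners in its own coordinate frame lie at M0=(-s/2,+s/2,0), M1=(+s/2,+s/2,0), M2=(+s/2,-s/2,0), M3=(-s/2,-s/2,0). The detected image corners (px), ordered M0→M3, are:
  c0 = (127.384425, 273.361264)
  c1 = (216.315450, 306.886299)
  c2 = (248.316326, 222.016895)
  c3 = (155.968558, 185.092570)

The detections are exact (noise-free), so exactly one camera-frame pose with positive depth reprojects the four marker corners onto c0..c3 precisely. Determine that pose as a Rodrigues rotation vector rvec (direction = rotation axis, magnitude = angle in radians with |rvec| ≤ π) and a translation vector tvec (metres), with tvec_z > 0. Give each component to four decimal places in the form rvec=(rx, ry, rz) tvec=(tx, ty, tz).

rvec=(0.4192, -0.1046, 0.3851) tvec=(-0.1566, 0.0051, 0.8925)

Intrinsics K: fx=799.8, fy=866.7, cx=327.5, cy=243.0
Marker side s = 0.106 m; corners in marker frame (Z=0):
  M0 = (-0.0530, +0.0530, 0)
  M1 = (+0.0530, +0.0530, 0)
  M2 = (+0.0530, -0.0530, 0)
  M3 = (-0.0530, -0.0530, 0)
Detected image corners:
  c0 = (127.384425, 273.361264) px
  c1 = (216.315450, 306.886299) px
  c2 = (248.316326, 222.016895) px
  c3 = (155.968558, 185.092570) px
Planar DLT: solve 8×8 A·h = b for H (H[2,2]=1):
  H  [+891.88739 -207.02905 +187.13471]
  H  [+381.00070 +920.69521 +247.99293]
  H  [+0.19872 +0.42204 +1.00000]
B = K⁻¹H; ‖b₁‖=1.120505, ‖b₂‖=1.120505; λ = 2/(‖b₁‖+‖b₂‖) = 0.892455, sign → tz>0 ⇒ λ=+0.892455
r₁ = λ·B[:,0] = (+0.92259,+0.34260,+0.17735); r₂ = λ·B[:,1] = (-0.38524,+0.84245,+0.37665)
r₃ = r₁×r₂ = (-0.02037,-0.41581,+0.90922); SVD([r₁ r₂ r₃]) → R = UVᵀ:
  R  [+0.92259 -0.38524 -0.02037]
  R  [+0.34260 +0.84245 -0.41581]
  R  [+0.17735 +0.37665 +0.90922]
t = (-0.15663, +0.00514, +0.89245) m
tr R = 2.674266; θ = arccos((tr R − 1)/2) = 0.578776 rad = 33.161°
axis k = ((R−Rᵀ)₃₂, (R−Rᵀ)₁₃, (R−Rᵀ)₂₁) / (2 sinθ) = (+0.724370, -0.180724, +0.665303)
rvec = θ·k = (+0.419248, -0.104598, +0.385061)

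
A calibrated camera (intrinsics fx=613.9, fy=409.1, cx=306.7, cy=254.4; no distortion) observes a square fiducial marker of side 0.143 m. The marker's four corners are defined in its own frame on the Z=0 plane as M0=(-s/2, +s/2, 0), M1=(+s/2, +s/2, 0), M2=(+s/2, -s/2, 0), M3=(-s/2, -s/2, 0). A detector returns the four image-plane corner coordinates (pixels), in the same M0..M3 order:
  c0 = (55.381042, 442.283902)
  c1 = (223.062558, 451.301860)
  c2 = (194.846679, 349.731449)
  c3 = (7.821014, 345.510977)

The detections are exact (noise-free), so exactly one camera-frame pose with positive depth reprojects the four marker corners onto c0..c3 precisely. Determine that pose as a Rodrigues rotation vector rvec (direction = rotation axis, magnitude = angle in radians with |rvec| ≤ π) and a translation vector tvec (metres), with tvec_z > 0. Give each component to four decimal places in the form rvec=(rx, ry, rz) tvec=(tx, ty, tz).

rvec=(0.4081, 0.1783, -0.0476) tvec=(-0.1410, 0.1642, 0.4609)

Intrinsics K: fx=613.9, fy=409.1, cx=306.7, cy=254.4
Marker side s = 0.143 m; corners in marker frame (Z=0):
  M0 = (-0.0715, +0.0715, 0)
  M1 = (+0.0715, +0.0715, 0)
  M2 = (+0.0715, -0.0715, 0)
  M3 = (-0.0715, -0.0715, 0)
Detected image corners:
  c0 = (55.381042, 442.283902) px
  c1 = (223.062558, 451.301860) px
  c2 = (194.846679, 349.731449) px
  c3 = (7.821014, 345.510977) px
Planar DLT: solve 8×8 A·h = b for H (H[2,2]=1):
  H  [+1188.64918 +368.74532 +118.92182]
  H  [-109.52476 +1029.50157 +400.11685]
  H  [-0.39483 +0.84708 +1.00000]
B = K⁻¹H; ‖b₁‖=2.169820, ‖b₂‖=2.169820; λ = 2/(‖b₁‖+‖b₂‖) = 0.460868, sign → tz>0 ⇒ λ=+0.460868
r₁ = λ·B[:,0] = (+0.98325,-0.01023,-0.18196); r₂ = λ·B[:,1] = (+0.08179,+0.91701,+0.39039)
r₃ = r₁×r₂ = (+0.16287,-0.39874,+0.90249); SVD([r₁ r₂ r₃]) → R = UVᵀ:
  R  [+0.98325 +0.08179 +0.16287]
  R  [-0.01023 +0.91701 -0.39874]
  R  [-0.18196 +0.39039 +0.90249]
t = (-0.14097, +0.16416, +0.46087) m
tr R = 2.802747; θ = arccos((tr R − 1)/2) = 0.447865 rad = 25.661°
axis k = ((R−Rᵀ)₃₂, (R−Rᵀ)₁₃, (R−Rᵀ)₂₁) / (2 sinθ) = (+0.911146, +0.398152, -0.106245)
rvec = θ·k = (+0.408071, +0.178318, -0.047583)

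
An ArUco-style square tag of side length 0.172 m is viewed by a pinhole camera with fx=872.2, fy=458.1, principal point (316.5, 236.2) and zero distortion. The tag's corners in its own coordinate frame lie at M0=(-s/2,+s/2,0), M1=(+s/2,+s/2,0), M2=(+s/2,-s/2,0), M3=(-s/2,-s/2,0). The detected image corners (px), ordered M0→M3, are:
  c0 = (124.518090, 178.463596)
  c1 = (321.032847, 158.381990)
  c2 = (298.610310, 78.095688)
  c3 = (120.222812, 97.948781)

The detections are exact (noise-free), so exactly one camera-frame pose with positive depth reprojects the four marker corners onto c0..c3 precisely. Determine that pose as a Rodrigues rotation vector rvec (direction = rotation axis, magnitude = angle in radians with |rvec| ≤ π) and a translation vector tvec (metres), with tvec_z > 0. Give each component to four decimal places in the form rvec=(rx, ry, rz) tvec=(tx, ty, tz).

rvec=(-0.4373, 0.1318, -0.1524) tvec=(-0.0907, -0.1863, 0.7775)

Intrinsics K: fx=872.2, fy=458.1, cx=316.5, cy=236.2
Marker side s = 0.172 m; corners in marker frame (Z=0):
  M0 = (-0.0860, +0.0860, 0)
  M1 = (+0.0860, +0.0860, 0)
  M2 = (+0.0860, -0.0860, 0)
  M3 = (-0.0860, -0.0860, 0)
Detected image corners:
  c0 = (124.518090, 178.463596) px
  c1 = (321.032847, 158.381990) px
  c2 = (298.610310, 78.095688) px
  c3 = (120.222812, 97.948781) px
Planar DLT: solve 8×8 A·h = b for H (H[2,2]=1):
  H  [+1061.18339 -42.51335 +214.80298]
  H  [-131.56795 +396.46657 +126.41241]
  H  [-0.12096 -0.55361 +1.00000]
B = K⁻¹H; ‖b₁‖=1.286164, ‖b₂‖=1.286164; λ = 2/(‖b₁‖+‖b₂‖) = 0.777506, sign → tz>0 ⇒ λ=+0.777506
r₁ = λ·B[:,0] = (+0.98010,-0.17481,-0.09405); r₂ = λ·B[:,1] = (+0.11830,+0.89484,-0.43044)
r₃ = r₁×r₂ = (+0.15940,+0.41074,+0.89771); SVD([r₁ r₂ r₃]) → R = UVᵀ:
  R  [+0.98010 +0.11830 +0.15940]
  R  [-0.17481 +0.89484 +0.41074]
  R  [-0.09405 -0.43044 +0.89771]
t = (-0.09066, -0.18634, +0.77751) m
tr R = 2.772643; θ = arccos((tr R − 1)/2) = 0.481456 rad = 27.585°
axis k = ((R−Rᵀ)₃₂, (R−Rᵀ)₁₃, (R−Rᵀ)₂₁) / (2 sinθ) = (-0.908265, +0.273667, -0.316482)
rvec = θ·k = (-0.437290, +0.131759, -0.152372)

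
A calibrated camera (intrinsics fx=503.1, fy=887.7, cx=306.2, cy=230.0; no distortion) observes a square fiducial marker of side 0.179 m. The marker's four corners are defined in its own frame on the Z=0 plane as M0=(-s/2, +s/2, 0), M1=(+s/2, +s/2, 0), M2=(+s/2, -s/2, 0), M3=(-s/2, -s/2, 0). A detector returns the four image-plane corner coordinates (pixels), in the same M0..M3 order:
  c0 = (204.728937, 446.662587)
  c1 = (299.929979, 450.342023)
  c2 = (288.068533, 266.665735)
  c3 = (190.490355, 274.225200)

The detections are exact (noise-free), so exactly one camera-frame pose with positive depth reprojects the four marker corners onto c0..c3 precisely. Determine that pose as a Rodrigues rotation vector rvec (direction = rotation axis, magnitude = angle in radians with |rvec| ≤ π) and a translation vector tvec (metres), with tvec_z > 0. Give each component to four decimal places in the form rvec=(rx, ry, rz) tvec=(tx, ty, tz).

Intrinsics K: fx=503.1, fy=887.7, cx=306.2, cy=230.0
Marker side s = 0.179 m; corners in marker frame (Z=0):
  M0 = (-0.0895, +0.0895, 0)
  M1 = (+0.0895, +0.0895, 0)
  M2 = (+0.0895, -0.0895, 0)
  M3 = (-0.0895, -0.0895, 0)
Detected image corners:
  c0 = (204.728937, 446.662587) px
  c1 = (299.929979, 450.342023) px
  c2 = (288.068533, 266.665735) px
  c3 = (190.490355, 274.225200) px
Planar DLT: solve 8×8 A·h = b for H (H[2,2]=1):
  H  [+452.19886 +118.64702 +244.40031]
  H  [-136.35126 +1060.33585 +360.98035]
  H  [-0.35061 +0.18524 +1.00000]
B = K⁻¹H; ‖b₁‖=1.167853, ‖b₂‖=1.167853; λ = 2/(‖b₁‖+‖b₂‖) = 0.856272, sign → tz>0 ⇒ λ=+0.856272
r₁ = λ·B[:,0] = (+0.95236,-0.05374,-0.30021); r₂ = λ·B[:,1] = (+0.10540,+0.98170,+0.15862)
r₃ = r₁×r₂ = (+0.28620,-0.18270,+0.94059); SVD([r₁ r₂ r₃]) → R = UVᵀ:
  R  [+0.95236 +0.10540 +0.28620]
  R  [-0.05374 +0.98170 -0.18270]
  R  [-0.30021 +0.15862 +0.94059]
t = (-0.10518, +0.12634, +0.85627) m
tr R = 2.874646; θ = arccos((tr R − 1)/2) = 0.355929 rad = 20.393°
axis k = ((R−Rᵀ)₃₂, (R−Rᵀ)₁₃, (R−Rᵀ)₂₁) / (2 sinθ) = (+0.489755, +0.841427, -0.228342)
rvec = θ·k = (+0.174318, +0.299488, -0.081273)

rvec=(0.1743, 0.2995, -0.0813) tvec=(-0.1052, 0.1263, 0.8563)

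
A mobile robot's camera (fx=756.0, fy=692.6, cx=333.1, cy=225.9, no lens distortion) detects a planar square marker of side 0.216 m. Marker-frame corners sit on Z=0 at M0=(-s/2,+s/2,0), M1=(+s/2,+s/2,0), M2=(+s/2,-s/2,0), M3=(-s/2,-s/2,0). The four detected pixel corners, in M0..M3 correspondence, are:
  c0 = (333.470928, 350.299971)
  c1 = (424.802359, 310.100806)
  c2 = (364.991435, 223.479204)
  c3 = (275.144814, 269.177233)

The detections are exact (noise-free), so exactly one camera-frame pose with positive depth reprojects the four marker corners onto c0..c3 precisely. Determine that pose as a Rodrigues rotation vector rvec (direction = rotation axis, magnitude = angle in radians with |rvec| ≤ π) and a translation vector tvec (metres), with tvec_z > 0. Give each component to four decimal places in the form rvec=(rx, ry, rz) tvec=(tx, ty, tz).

Intrinsics K: fx=756.0, fy=692.6, cx=333.1, cy=225.9
Marker side s = 0.216 m; corners in marker frame (Z=0):
  M0 = (-0.1080, +0.1080, 0)
  M1 = (+0.1080, +0.1080, 0)
  M2 = (+0.1080, -0.1080, 0)
  M3 = (-0.1080, -0.1080, 0)
Detected image corners:
  c0 = (333.470928, 350.299971) px
  c1 = (424.802359, 310.100806) px
  c2 = (364.991435, 223.479204) px
  c3 = (275.144814, 269.177233) px
Planar DLT: solve 8×8 A·h = b for H (H[2,2]=1):
  H  [+329.69097 +305.35410 +348.63856]
  H  [-272.70257 +414.31661 +289.27396]
  H  [-0.25668 +0.09149 +1.00000]
B = K⁻¹H; ‖b₁‖=0.680891, ‖b₂‖=0.680891; λ = 2/(‖b₁‖+‖b₂‖) = 1.468665, sign → tz>0 ⇒ λ=+1.468665
r₁ = λ·B[:,0] = (+0.80658,-0.45531,-0.37698); r₂ = λ·B[:,1] = (+0.53400,+0.83474,+0.13436)
r₃ = r₁×r₂ = (+0.25350,-0.30968,+0.91642); SVD([r₁ r₂ r₃]) → R = UVᵀ:
  R  [+0.80658 +0.53400 +0.25350]
  R  [-0.45531 +0.83474 -0.30968]
  R  [-0.37698 +0.13436 +0.91642]
t = (+0.03019, +0.13439, +1.46866) m
tr R = 2.557746; θ = arccos((tr R − 1)/2) = 0.677930 rad = 38.843°
axis k = ((R−Rᵀ)₃₂, (R−Rᵀ)₁₃, (R−Rᵀ)₂₁) / (2 sinθ) = (+0.354002, +0.502631, -0.788698)
rvec = θ·k = (+0.239988, +0.340748, -0.534682)

rvec=(0.2400, 0.3407, -0.5347) tvec=(0.0302, 0.1344, 1.4687)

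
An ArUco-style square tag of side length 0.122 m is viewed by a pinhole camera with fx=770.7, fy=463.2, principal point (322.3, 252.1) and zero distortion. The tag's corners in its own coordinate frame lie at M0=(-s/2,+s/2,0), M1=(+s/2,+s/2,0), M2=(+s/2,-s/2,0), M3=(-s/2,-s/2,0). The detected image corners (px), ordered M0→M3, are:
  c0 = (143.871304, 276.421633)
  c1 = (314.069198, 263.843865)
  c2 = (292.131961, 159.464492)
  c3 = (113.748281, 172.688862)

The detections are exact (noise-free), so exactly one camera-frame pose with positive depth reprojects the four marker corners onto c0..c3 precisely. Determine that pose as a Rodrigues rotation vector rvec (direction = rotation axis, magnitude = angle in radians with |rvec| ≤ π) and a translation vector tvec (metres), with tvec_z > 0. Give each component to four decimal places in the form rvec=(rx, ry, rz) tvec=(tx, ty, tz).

Intrinsics K: fx=770.7, fy=463.2, cx=322.3, cy=252.1
Marker side s = 0.122 m; corners in marker frame (Z=0):
  M0 = (-0.0610, +0.0610, 0)
  M1 = (+0.0610, +0.0610, 0)
  M2 = (+0.0610, -0.0610, 0)
  M3 = (-0.0610, -0.0610, 0)
Detected image corners:
  c0 = (143.871304, 276.421633) px
  c1 = (314.069198, 263.843865) px
  c2 = (292.131961, 159.464492) px
  c3 = (113.748281, 172.688862) px
Planar DLT: solve 8×8 A·h = b for H (H[2,2]=1):
  H  [+1427.14467 +296.60577 +216.24447]
  H  [-106.37048 +936.98424 +219.32922]
  H  [-0.00315 +0.38544 +1.00000]
B = K⁻¹H; ‖b₁‖=1.867035, ‖b₂‖=1.867035; λ = 2/(‖b₁‖+‖b₂‖) = 0.535609, sign → tz>0 ⇒ λ=+0.535609
r₁ = λ·B[:,0] = (+0.99252,-0.12208,-0.00169); r₂ = λ·B[:,1] = (+0.11980,+0.97110,+0.20644)
r₃ = r₁×r₂ = (-0.02357,-0.20510,+0.97846); SVD([r₁ r₂ r₃]) → R = UVᵀ:
  R  [+0.99252 +0.11980 -0.02357]
  R  [-0.12208 +0.97110 -0.20510]
  R  [-0.00169 +0.20644 +0.97846]
t = (-0.07370, -0.03789, +0.53561) m
tr R = 2.942072; θ = arccos((tr R − 1)/2) = 0.241266 rad = 13.824°
axis k = ((R−Rᵀ)₃₂, (R−Rᵀ)₁₃, (R−Rᵀ)₂₁) / (2 sinθ) = (+0.861220, -0.045789, -0.506165)
rvec = θ·k = (+0.207783, -0.011047, -0.122120)

rvec=(0.2078, -0.0110, -0.1221) tvec=(-0.0737, -0.0379, 0.5356)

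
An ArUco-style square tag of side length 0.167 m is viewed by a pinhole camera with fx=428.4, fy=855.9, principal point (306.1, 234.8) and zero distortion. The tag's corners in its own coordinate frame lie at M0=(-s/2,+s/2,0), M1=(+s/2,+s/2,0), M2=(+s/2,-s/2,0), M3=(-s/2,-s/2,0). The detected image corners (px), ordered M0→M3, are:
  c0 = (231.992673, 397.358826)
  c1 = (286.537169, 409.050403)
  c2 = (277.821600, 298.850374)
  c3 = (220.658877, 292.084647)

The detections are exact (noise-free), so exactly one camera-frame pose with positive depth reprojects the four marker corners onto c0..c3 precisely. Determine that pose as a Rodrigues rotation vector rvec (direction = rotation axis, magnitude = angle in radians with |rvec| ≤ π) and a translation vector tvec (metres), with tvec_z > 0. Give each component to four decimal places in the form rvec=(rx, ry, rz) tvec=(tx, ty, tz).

rvec=(0.4126, 0.3554, -0.0455) tvec=(-0.1404, 0.1554, 1.1476)

Intrinsics K: fx=428.4, fy=855.9, cx=306.1, cy=234.8
Marker side s = 0.167 m; corners in marker frame (Z=0):
  M0 = (-0.0835, +0.0835, 0)
  M1 = (+0.0835, +0.0835, 0)
  M2 = (+0.0835, -0.0835, 0)
  M3 = (-0.0835, -0.0835, 0)
Detected image corners:
  c0 = (231.992673, 397.358826) px
  c1 = (286.537169, 409.050403) px
  c2 = (277.821600, 298.850374) px
  c3 = (220.658877, 292.084647) px
Planar DLT: solve 8×8 A·h = b for H (H[2,2]=1):
  H  [+257.32890 +145.39720 +253.68745]
  H  [-49.99087 +761.78273 +350.72630]
  H  [-0.30247 +0.33499 +1.00000]
B = K⁻¹H; ‖b₁‖=0.871350, ‖b₂‖=0.871350; λ = 2/(‖b₁‖+‖b₂‖) = 1.147644, sign → tz>0 ⇒ λ=+1.147644
r₁ = λ·B[:,0] = (+0.93739,+0.02820,-0.34713); r₂ = λ·B[:,1] = (+0.11481,+0.91598,+0.38445)
r₃ = r₁×r₂ = (+0.32881,-0.40023,+0.85540); SVD([r₁ r₂ r₃]) → R = UVᵀ:
  R  [+0.93739 +0.11481 +0.32881]
  R  [+0.02820 +0.91598 -0.40023]
  R  [-0.34713 +0.38445 +0.85540]
t = (-0.14041, +0.15544, +1.14764) m
tr R = 2.708768; θ = arccos((tr R − 1)/2) = 0.546432 rad = 31.308°
axis k = ((R−Rᵀ)₃₂, (R−Rᵀ)₁₃, (R−Rᵀ)₂₁) / (2 sinθ) = (+0.755016, +0.650388, -0.083340)
rvec = θ·k = (+0.412565, +0.355393, -0.045540)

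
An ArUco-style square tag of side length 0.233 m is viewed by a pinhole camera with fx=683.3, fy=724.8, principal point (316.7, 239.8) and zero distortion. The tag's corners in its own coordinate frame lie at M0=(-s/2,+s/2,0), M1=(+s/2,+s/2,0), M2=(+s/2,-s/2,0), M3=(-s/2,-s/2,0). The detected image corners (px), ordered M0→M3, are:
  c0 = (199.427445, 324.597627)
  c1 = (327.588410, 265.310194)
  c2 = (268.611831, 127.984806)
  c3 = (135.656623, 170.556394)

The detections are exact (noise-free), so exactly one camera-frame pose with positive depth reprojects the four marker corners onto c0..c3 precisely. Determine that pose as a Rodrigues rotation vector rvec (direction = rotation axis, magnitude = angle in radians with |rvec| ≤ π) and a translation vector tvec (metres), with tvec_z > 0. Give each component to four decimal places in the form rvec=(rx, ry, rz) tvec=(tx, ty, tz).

Intrinsics K: fx=683.3, fy=724.8, cx=316.7, cy=239.8
Marker side s = 0.233 m; corners in marker frame (Z=0):
  M0 = (-0.1165, +0.1165, 0)
  M1 = (+0.1165, +0.1165, 0)
  M2 = (+0.1165, -0.1165, 0)
  M3 = (-0.1165, -0.1165, 0)
Detected image corners:
  c0 = (199.427445, 324.597627) px
  c1 = (327.588410, 265.310194) px
  c2 = (268.611831, 127.984806) px
  c3 = (135.656623, 170.556394) px
Planar DLT: solve 8×8 A·h = b for H (H[2,2]=1):
  H  [+669.89862 +248.06710 +236.17056]
  H  [-113.86493 +609.18897 +220.17859]
  H  [+0.47026 -0.06346 +1.00000]
B = K⁻¹H; ‖b₁‖=0.948796, ‖b₂‖=0.948796; λ = 2/(‖b₁‖+‖b₂‖) = 1.053967, sign → tz>0 ⇒ λ=+1.053967
r₁ = λ·B[:,0] = (+0.80357,-0.32956,+0.49564); r₂ = λ·B[:,1] = (+0.41364,+0.90798,-0.06689)
r₃ = r₁×r₂ = (-0.42799,+0.25877,+0.86595); SVD([r₁ r₂ r₃]) → R = UVᵀ:
  R  [+0.80357 +0.41364 -0.42799]
  R  [-0.32956 +0.90798 +0.25877]
  R  [+0.49564 -0.06689 +0.86595]
t = (-0.12421, -0.02853, +1.05397) m
tr R = 2.577501; θ = arccos((tr R − 1)/2) = 0.662023 rad = 37.931°
axis k = ((R−Rᵀ)₃₂, (R−Rᵀ)₁₃, (R−Rᵀ)₂₁) / (2 sinθ) = (-0.264883, -0.751271, -0.604507)
rvec = θ·k = (-0.175359, -0.497359, -0.400197)

rvec=(-0.1754, -0.4974, -0.4002) tvec=(-0.1242, -0.0285, 1.0540)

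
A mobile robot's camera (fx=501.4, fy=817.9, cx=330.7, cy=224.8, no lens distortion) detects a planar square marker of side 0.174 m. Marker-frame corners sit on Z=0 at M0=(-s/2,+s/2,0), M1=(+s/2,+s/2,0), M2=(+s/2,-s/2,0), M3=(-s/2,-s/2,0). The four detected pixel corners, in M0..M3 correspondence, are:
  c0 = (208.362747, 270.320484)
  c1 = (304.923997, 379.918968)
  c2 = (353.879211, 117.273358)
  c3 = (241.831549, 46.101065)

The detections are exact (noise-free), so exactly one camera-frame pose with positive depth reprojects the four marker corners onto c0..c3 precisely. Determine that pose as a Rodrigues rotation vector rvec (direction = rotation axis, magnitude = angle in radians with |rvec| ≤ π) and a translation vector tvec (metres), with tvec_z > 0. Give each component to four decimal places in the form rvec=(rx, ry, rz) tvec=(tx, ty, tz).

rvec=(0.1351, 0.6781, 0.3601) tvec=(-0.0649, -0.0142, 0.5512)

Intrinsics K: fx=501.4, fy=817.9, cx=330.7, cy=224.8
Marker side s = 0.174 m; corners in marker frame (Z=0):
  M0 = (-0.0870, +0.0870, 0)
  M1 = (+0.0870, +0.0870, 0)
  M2 = (+0.0870, -0.0870, 0)
  M3 = (-0.0870, -0.0870, 0)
Detected image corners:
  c0 = (208.362747, 270.320484) px
  c1 = (304.923997, 379.918968) px
  c2 = (353.879211, 117.273358) px
  c3 = (241.831549, 46.101065) px
Planar DLT: solve 8×8 A·h = b for H (H[2,2]=1):
  H  [+301.83800 -113.07323 +271.63259]
  H  [+306.48451 +1476.56034 +203.77635]
  H  [-1.06742 +0.43154 +1.00000]
B = K⁻¹H; ‖b₁‖=1.814227, ‖b₂‖=1.814227; λ = 2/(‖b₁‖+‖b₂‖) = 0.551199, sign → tz>0 ⇒ λ=+0.551199
r₁ = λ·B[:,0] = (+0.71987,+0.36826,-0.58836); r₂ = λ·B[:,1] = (-0.28119,+0.92971,+0.23787)
r₃ = r₁×r₂ = (+0.63460,-0.00579,+0.77282); SVD([r₁ r₂ r₃]) → R = UVᵀ:
  R  [+0.71987 -0.28119 +0.63460]
  R  [+0.36826 +0.92971 -0.00579]
  R  [-0.58836 +0.23787 +0.77282]
t = (-0.06493, -0.01417, +0.55120) m
tr R = 2.422398; θ = arccos((tr R − 1)/2) = 0.779594 rad = 44.667°
axis k = ((R−Rᵀ)₃₂, (R−Rᵀ)₁₃, (R−Rᵀ)₂₁) / (2 sinθ) = (+0.173301, +0.869828, +0.461917)
rvec = θ·k = (+0.135104, +0.678112, +0.360107)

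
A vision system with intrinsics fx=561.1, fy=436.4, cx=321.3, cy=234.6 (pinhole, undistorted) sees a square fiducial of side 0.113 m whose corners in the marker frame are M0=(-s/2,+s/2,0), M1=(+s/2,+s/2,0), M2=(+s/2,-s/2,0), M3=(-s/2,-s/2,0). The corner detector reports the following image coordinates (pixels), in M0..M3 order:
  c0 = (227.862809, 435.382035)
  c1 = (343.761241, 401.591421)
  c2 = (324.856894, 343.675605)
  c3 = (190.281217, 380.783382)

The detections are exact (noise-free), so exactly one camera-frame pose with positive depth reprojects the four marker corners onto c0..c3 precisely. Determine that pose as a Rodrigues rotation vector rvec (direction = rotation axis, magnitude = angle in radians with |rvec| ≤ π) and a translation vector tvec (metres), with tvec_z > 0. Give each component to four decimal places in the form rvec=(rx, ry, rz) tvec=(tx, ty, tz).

Intrinsics K: fx=561.1, fy=436.4, cx=321.3, cy=234.6
Marker side s = 0.113 m; corners in marker frame (Z=0):
  M0 = (-0.0565, +0.0565, 0)
  M1 = (+0.0565, +0.0565, 0)
  M2 = (+0.0565, -0.0565, 0)
  M3 = (-0.0565, -0.0565, 0)
Detected image corners:
  c0 = (227.862809, 435.382035) px
  c1 = (343.761241, 401.591421) px
  c2 = (324.856894, 343.675605) px
  c3 = (190.281217, 380.783382) px
Planar DLT: solve 8×8 A·h = b for H (H[2,2]=1):
  H  [+1176.11797 +590.62181 +273.65448]
  H  [-206.77240 +989.38271 +392.08670]
  H  [+0.27127 +1.25860 +1.00000]
B = K⁻¹H; ‖b₁‖=2.055257, ‖b₂‖=2.055257; λ = 2/(‖b₁‖+‖b₂‖) = 0.486557, sign → tz>0 ⇒ λ=+0.486557
r₁ = λ·B[:,0] = (+0.94429,-0.30149,+0.13199); r₂ = λ·B[:,1] = (+0.16149,+0.77389,+0.61238)
r₃ = r₁×r₂ = (-0.28677,-0.55695,+0.77947); SVD([r₁ r₂ r₃]) → R = UVᵀ:
  R  [+0.94429 +0.16149 -0.28677]
  R  [-0.30149 +0.77389 -0.55695]
  R  [+0.13199 +0.61238 +0.77947]
t = (-0.04132, +0.17559, +0.48656) m
tr R = 2.497646; θ = arccos((tr R − 1)/2) = 0.724512 rad = 41.511°
axis k = ((R−Rᵀ)₃₂, (R−Rᵀ)₁₃, (R−Rᵀ)₂₁) / (2 sinθ) = (+0.882156, -0.315920, -0.349279)
rvec = θ·k = (+0.639133, -0.228888, -0.253057)

rvec=(0.6391, -0.2289, -0.2531) tvec=(-0.0413, 0.1756, 0.4866)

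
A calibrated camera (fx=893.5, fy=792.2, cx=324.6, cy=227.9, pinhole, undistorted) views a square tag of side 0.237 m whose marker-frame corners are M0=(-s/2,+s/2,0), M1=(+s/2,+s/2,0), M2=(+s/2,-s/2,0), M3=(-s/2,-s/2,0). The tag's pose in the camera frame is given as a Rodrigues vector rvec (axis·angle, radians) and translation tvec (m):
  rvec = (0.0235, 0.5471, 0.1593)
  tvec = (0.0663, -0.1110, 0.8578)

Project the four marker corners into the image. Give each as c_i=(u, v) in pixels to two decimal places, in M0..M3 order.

c0=(275.80, 217.12) c1=(490.07, 252.15) c2=(532.08, 17.65) c3=(308.57, 13.51)

Intrinsics K: fx=893.5, fy=792.2, cx=324.6, cy=227.9
Marker side s = 0.237 m; corners in marker frame (Z=0):
  M0 = (-0.1185, +0.1185, 0)
  M1 = (+0.1185, +0.1185, 0)
  M2 = (+0.1185, -0.1185, 0)
  M3 = (-0.1185, -0.1185, 0)
rvec = (0.0235, 0.5471, 0.1593), |rvec| = θ = 0.57030 rad = 32.676°
Rodrigues: sinθ=0.53989, 1−cosθ=0.15826; R = I + sinθ·[k]× + (1−cosθ)·[k]×²:
    [+0.84201 -0.14455 +0.51974]
    [+0.15706 +0.98738 +0.02016]
    [-0.51610 +0.06465 +0.85408]
t = (0.0663, -0.1110, 0.8578) m
M0: Pc = R·M0+t = (-0.05061, -0.01261, +0.92662); u = 893.5·(-0.05061)/0.92662 + 324.6 = 275.8022, v = 792.2·(-0.01261)/0.92662 + 227.9 = 217.1221
M1: Pc = R·M1+t = (+0.14895, +0.02462, +0.80430); u = 893.5·(+0.14895)/0.80430 + 324.6 = 490.0669, v = 792.2·(+0.02462)/0.80430 + 227.9 = 252.1461
M2: Pc = R·M2+t = (+0.18321, -0.20939, +0.78898); u = 893.5·(+0.18321)/0.78898 + 324.6 = 532.0767, v = 792.2·(-0.20939)/0.78898 + 227.9 = 17.6523
M3: Pc = R·M3+t = (-0.01635, -0.24662, +0.91130); u = 893.5·(-0.01635)/0.91130 + 324.6 = 308.5706, v = 792.2·(-0.24662)/0.91130 + 227.9 = 13.5135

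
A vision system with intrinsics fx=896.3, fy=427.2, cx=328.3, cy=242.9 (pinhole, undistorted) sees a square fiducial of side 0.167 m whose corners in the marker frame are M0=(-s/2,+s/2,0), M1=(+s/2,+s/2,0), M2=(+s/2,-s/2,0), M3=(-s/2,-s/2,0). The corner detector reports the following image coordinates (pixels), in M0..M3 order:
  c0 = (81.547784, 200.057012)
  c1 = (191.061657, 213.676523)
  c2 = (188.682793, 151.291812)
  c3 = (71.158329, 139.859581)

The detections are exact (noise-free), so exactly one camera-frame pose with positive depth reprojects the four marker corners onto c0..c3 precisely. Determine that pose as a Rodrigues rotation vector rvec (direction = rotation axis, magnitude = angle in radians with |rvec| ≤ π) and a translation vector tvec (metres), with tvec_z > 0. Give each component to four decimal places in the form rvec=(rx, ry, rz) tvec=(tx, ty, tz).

Intrinsics K: fx=896.3, fy=427.2, cx=328.3, cy=242.9
Marker side s = 0.167 m; corners in marker frame (Z=0):
  M0 = (-0.0835, +0.0835, 0)
  M1 = (+0.0835, +0.0835, 0)
  M2 = (+0.0835, -0.0835, 0)
  M3 = (-0.0835, -0.0835, 0)
Detected image corners:
  c0 = (81.547784, 200.057012) px
  c1 = (191.061657, 213.676523) px
  c2 = (188.682793, 151.291812) px
  c3 = (71.158329, 139.859581) px
Planar DLT: solve 8×8 A·h = b for H (H[2,2]=1):
  H  [+638.47045 +97.35553 +131.79122]
  H  [+21.75590 +444.31702 +177.18744]
  H  [-0.30354 +0.43962 +1.00000]
B = K⁻¹H; ‖b₁‖=0.905693, ‖b₂‖=0.905693; λ = 2/(‖b₁‖+‖b₂‖) = 1.104127, sign → tz>0 ⇒ λ=+1.104127
r₁ = λ·B[:,0] = (+0.90927,+0.24679,-0.33514); r₂ = λ·B[:,1] = (-0.05786,+0.87238,+0.48540)
r₃ = r₁×r₂ = (+0.41216,-0.42197,+0.80751); SVD([r₁ r₂ r₃]) → R = UVᵀ:
  R  [+0.90927 -0.05786 +0.41216]
  R  [+0.24679 +0.87238 -0.42197]
  R  [-0.33514 +0.48540 +0.80751]
t = (-0.24207, -0.16984, +1.10413) m
tr R = 2.589155; θ = arccos((tr R − 1)/2) = 0.652485 rad = 37.385°
axis k = ((R−Rᵀ)₃₂, (R−Rᵀ)₁₃, (R−Rᵀ)₂₁) / (2 sinθ) = (+0.747216, +0.615408, +0.250881)
rvec = θ·k = (+0.487547, +0.401544, +0.163696)

rvec=(0.4875, 0.4015, 0.1637) tvec=(-0.2421, -0.1698, 1.1041)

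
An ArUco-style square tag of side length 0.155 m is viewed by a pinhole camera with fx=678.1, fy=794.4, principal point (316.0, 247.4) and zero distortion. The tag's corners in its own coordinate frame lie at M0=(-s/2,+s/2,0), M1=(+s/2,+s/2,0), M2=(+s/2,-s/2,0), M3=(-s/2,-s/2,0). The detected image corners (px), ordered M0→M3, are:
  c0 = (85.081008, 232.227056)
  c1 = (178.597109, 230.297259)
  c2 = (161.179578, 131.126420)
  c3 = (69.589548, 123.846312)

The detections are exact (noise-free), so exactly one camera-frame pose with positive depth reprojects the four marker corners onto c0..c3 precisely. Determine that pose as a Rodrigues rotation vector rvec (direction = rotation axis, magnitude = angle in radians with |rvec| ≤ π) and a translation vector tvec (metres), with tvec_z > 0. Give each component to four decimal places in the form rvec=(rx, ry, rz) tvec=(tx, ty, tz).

Intrinsics K: fx=678.1, fy=794.4, cx=316.0, cy=247.4
Marker side s = 0.155 m; corners in marker frame (Z=0):
  M0 = (-0.0775, +0.0775, 0)
  M1 = (+0.0775, +0.0775, 0)
  M2 = (+0.0775, -0.0775, 0)
  M3 = (-0.0775, -0.0775, 0)
Detected image corners:
  c0 = (85.081008, 232.227056) px
  c1 = (178.597109, 230.297259) px
  c2 = (161.179578, 131.126420) px
  c3 = (69.589548, 123.846312) px
Planar DLT: solve 8×8 A·h = b for H (H[2,2]=1):
  H  [+668.53423 +77.12319 +125.53601]
  H  [+121.60565 +625.65175 +178.48063]
  H  [+0.57868 -0.23714 +1.00000]
B = K⁻¹H; ‖b₁‖=0.921186, ‖b₂‖=0.921186; λ = 2/(‖b₁‖+‖b₂‖) = 1.085557, sign → tz>0 ⇒ λ=+1.085557
r₁ = λ·B[:,0] = (+0.77750,-0.02946,+0.62819); r₂ = λ·B[:,1] = (+0.24343,+0.93513,-0.25743)
r₃ = r₁×r₂ = (-0.57986,+0.35307,+0.73424); SVD([r₁ r₂ r₃]) → R = UVᵀ:
  R  [+0.77750 +0.24343 -0.57986]
  R  [-0.02946 +0.93513 +0.35307]
  R  [+0.62819 -0.25743 +0.73424]
t = (-0.30491, -0.09418, +1.08556) m
tr R = 2.446870; θ = arccos((tr R − 1)/2) = 0.762031 rad = 43.661°
axis k = ((R−Rᵀ)₃₂, (R−Rᵀ)₁₃, (R−Rᵀ)₂₁) / (2 sinθ) = (-0.442142, -0.874900, -0.197635)
rvec = θ·k = (-0.336926, -0.666701, -0.150604)

rvec=(-0.3369, -0.6667, -0.1506) tvec=(-0.3049, -0.0942, 1.0856)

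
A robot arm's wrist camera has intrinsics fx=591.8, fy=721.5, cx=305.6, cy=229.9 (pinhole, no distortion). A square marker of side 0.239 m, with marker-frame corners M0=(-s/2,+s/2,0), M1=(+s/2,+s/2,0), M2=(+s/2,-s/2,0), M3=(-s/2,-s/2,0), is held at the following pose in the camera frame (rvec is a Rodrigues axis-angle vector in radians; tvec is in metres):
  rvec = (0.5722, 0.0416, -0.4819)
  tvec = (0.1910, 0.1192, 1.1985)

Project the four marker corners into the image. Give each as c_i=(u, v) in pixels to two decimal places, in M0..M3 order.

c0=(369.67, 375.24) c1=(473.15, 320.61) c2=(434.56, 217.38) c3=(321.51, 281.37)

Intrinsics K: fx=591.8, fy=721.5, cx=305.6, cy=229.9
Marker side s = 0.239 m; corners in marker frame (Z=0):
  M0 = (-0.1195, +0.1195, 0)
  M1 = (+0.1195, +0.1195, 0)
  M2 = (+0.1195, -0.1195, 0)
  M3 = (-0.1195, -0.1195, 0)
rvec = (0.5722, 0.0416, -0.4819), |rvec| = θ = 0.74925 rad = 42.929°
Rodrigues: sinθ=0.68109, 1−cosθ=0.26780; R = I + sinθ·[k]× + (1−cosθ)·[k]×²:
    [+0.88839 +0.44942 -0.09373]
    [-0.42671 +0.73303 -0.52971]
    [-0.16936 +0.51058 +0.84298]
t = (0.1910, 0.1192, 1.1985) m
M0: Pc = R·M0+t = (+0.13854, +0.25779, +1.27975); u = 591.8·(+0.13854)/1.27975 + 305.6 = 369.6666, v = 721.5·(+0.25779)/1.27975 + 229.9 = 375.2360
M1: Pc = R·M1+t = (+0.35087, +0.15581, +1.23928); u = 591.8·(+0.35087)/1.23928 + 305.6 = 473.1524, v = 721.5·(+0.15581)/1.23928 + 229.9 = 320.6091
M2: Pc = R·M2+t = (+0.24346, -0.01939, +1.11725); u = 591.8·(+0.24346)/1.11725 + 305.6 = 434.5582, v = 721.5·(-0.01939)/1.11725 + 229.9 = 217.3794
M3: Pc = R·M3+t = (+0.03113, +0.08259, +1.15772); u = 591.8·(+0.03113)/1.15772 + 305.6 = 321.5139, v = 721.5·(+0.08259)/1.15772 + 229.9 = 281.3734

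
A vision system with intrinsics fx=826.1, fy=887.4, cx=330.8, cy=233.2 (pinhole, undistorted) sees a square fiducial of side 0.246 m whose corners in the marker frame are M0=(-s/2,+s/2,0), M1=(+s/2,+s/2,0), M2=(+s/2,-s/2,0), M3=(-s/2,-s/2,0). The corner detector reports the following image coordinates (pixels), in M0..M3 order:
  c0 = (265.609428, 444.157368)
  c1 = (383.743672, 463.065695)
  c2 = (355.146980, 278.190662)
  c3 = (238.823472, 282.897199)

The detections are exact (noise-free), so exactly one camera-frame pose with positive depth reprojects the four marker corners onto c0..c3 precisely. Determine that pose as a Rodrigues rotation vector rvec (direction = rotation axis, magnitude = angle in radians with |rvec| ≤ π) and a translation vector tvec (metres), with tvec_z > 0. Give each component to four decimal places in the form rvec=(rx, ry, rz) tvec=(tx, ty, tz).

rvec=(0.1435, 0.7490, -0.1261) tvec=(-0.0355, 0.1861, 1.2291)

Intrinsics K: fx=826.1, fy=887.4, cx=330.8, cy=233.2
Marker side s = 0.246 m; corners in marker frame (Z=0):
  M0 = (-0.1230, +0.1230, 0)
  M1 = (+0.1230, +0.1230, 0)
  M2 = (+0.1230, -0.1230, 0)
  M3 = (-0.1230, -0.1230, 0)
Detected image corners:
  c0 = (265.609428, 444.157368) px
  c1 = (383.743672, 463.065695) px
  c2 = (355.146980, 278.190662) px
  c3 = (238.823472, 282.897199) px
Planar DLT: solve 8×8 A·h = b for H (H[2,2]=1):
  H  [+303.28411 +133.73034 +306.92891]
  H  [-175.37247 +725.52731 +367.56762]
  H  [-0.55750 +0.06890 +1.00000]
B = K⁻¹H; ‖b₁‖=0.813604, ‖b₂‖=0.813604; λ = 2/(‖b₁‖+‖b₂‖) = 1.229099, sign → tz>0 ⇒ λ=+1.229099
r₁ = λ·B[:,0] = (+0.72562,-0.06283,-0.68522); r₂ = λ·B[:,1] = (+0.16506,+0.98264,+0.08469)
r₃ = r₁×r₂ = (+0.66800,-0.17455,+0.72340); SVD([r₁ r₂ r₃]) → R = UVᵀ:
  R  [+0.72562 +0.16506 +0.66800]
  R  [-0.06283 +0.98264 -0.17455]
  R  [-0.68522 +0.08469 +0.72340]
t = (-0.03552, +0.18611, +1.22910) m
tr R = 2.431661; θ = arccos((tr R − 1)/2) = 0.772984 rad = 44.289°
axis k = ((R−Rᵀ)₃₂, (R−Rᵀ)₁₃, (R−Rᵀ)₂₁) / (2 sinθ) = (+0.185626, +0.968976, -0.163180)
rvec = θ·k = (+0.143486, +0.749003, -0.126136)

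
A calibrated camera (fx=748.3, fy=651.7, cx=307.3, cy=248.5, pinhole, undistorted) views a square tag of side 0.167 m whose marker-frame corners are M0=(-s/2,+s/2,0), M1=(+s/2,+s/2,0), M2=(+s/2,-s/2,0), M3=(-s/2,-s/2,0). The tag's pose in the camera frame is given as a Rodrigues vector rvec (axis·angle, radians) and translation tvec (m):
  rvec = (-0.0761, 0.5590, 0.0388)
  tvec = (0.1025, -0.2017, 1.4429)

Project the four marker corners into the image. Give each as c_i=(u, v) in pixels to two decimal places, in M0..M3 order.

Intrinsics K: fx=748.3, fy=651.7, cx=307.3, cy=248.5
Marker side s = 0.167 m; corners in marker frame (Z=0):
  M0 = (-0.0835, +0.0835, 0)
  M1 = (+0.0835, +0.0835, 0)
  M2 = (+0.0835, -0.0835, 0)
  M3 = (-0.0835, -0.0835, 0)
rvec = (-0.0761, 0.5590, 0.0388), |rvec| = θ = 0.56549 rad = 32.400°
Rodrigues: sinθ=0.53583, 1−cosθ=0.15567; R = I + sinθ·[k]× + (1−cosθ)·[k]×²:
    [+0.84715 -0.05747 +0.52824]
    [+0.01606 +0.99645 +0.08267]
    [-0.53112 -0.06155 +0.84506]
t = (0.1025, -0.2017, 1.4429) m
M0: Pc = R·M0+t = (+0.02696, -0.11984, +1.48211); u = 748.3·(+0.02696)/1.48211 + 307.3 = 320.9139, v = 651.7·(-0.11984)/1.48211 + 248.5 = 195.8062
M1: Pc = R·M1+t = (+0.16844, -0.11716, +1.39341); u = 748.3·(+0.16844)/1.39341 + 307.3 = 397.7555, v = 651.7·(-0.11716)/1.39341 + 248.5 = 193.7061
M2: Pc = R·M2+t = (+0.17804, -0.28356, +1.40369); u = 748.3·(+0.17804)/1.40369 + 307.3 = 402.2099, v = 651.7·(-0.28356)/1.40369 + 248.5 = 116.8486
M3: Pc = R·M3+t = (+0.03656, -0.28624, +1.49239); u = 748.3·(+0.03656)/1.49239 + 307.3 = 325.6328, v = 651.7·(-0.28624)/1.49239 + 248.5 = 123.5022

c0=(320.91, 195.81) c1=(397.76, 193.71) c2=(402.21, 116.85) c3=(325.63, 123.50)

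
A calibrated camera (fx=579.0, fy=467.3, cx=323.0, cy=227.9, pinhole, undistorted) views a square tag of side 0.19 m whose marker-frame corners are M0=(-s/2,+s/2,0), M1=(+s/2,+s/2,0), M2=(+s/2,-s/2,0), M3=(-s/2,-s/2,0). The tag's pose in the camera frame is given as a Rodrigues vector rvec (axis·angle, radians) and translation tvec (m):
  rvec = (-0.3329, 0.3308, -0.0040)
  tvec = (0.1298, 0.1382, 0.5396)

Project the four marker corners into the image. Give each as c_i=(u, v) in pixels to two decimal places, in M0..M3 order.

c0=(360.72, 430.26) c1=(582.88, 445.07) c2=(563.71, 265.00) c3=(366.08, 269.83)

Intrinsics K: fx=579.0, fy=467.3, cx=323.0, cy=227.9
Marker side s = 0.19 m; corners in marker frame (Z=0):
  M0 = (-0.0950, +0.0950, 0)
  M1 = (+0.0950, +0.0950, 0)
  M2 = (+0.0950, -0.0950, 0)
  M3 = (-0.0950, -0.0950, 0)
rvec = (-0.3329, 0.3308, -0.0040), |rvec| = θ = 0.46933 rad = 26.890°
Rodrigues: sinθ=0.45229, 1−cosθ=0.10813; R = I + sinθ·[k]× + (1−cosθ)·[k]×²:
    [+0.94627 -0.05020 +0.31944]
    [-0.05791 +0.94559 +0.32016]
    [-0.31814 -0.32146 +0.89188]
t = (0.1298, 0.1382, 0.5396) m
M0: Pc = R·M0+t = (+0.03513, +0.23353, +0.53928); u = 579.0·(+0.03513)/0.53928 + 323.0 = 360.7221, v = 467.3·(+0.23353)/0.53928 + 227.9 = 430.2608
M1: Pc = R·M1+t = (+0.21493, +0.22253, +0.47884); u = 579.0·(+0.21493)/0.47884 + 323.0 = 582.8844, v = 467.3·(+0.22253)/0.47884 + 227.9 = 445.0672
M2: Pc = R·M2+t = (+0.22447, +0.04287, +0.53992); u = 579.0·(+0.22447)/0.53992 + 323.0 = 563.7143, v = 467.3·(+0.04287)/0.53992 + 227.9 = 265.0017
M3: Pc = R·M3+t = (+0.04467, +0.05387, +0.60036); u = 579.0·(+0.04467)/0.60036 + 323.0 = 366.0837, v = 467.3·(+0.05387)/0.60036 + 227.9 = 269.8310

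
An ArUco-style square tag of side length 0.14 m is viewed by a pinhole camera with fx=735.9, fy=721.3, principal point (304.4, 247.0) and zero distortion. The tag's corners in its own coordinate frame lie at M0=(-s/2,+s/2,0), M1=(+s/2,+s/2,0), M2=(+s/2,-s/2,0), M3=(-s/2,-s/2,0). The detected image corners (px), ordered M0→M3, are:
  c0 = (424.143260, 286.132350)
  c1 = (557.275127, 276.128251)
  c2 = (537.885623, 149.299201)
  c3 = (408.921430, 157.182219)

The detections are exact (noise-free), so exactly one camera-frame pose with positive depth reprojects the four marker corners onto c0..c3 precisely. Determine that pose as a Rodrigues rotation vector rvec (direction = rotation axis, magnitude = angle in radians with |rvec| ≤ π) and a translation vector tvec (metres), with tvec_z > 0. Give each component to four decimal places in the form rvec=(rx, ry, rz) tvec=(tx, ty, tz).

Intrinsics K: fx=735.9, fy=721.3, cx=304.4, cy=247.0
Marker side s = 0.14 m; corners in marker frame (Z=0):
  M0 = (-0.0700, +0.0700, 0)
  M1 = (+0.0700, +0.0700, 0)
  M2 = (+0.0700, -0.0700, 0)
  M3 = (-0.0700, -0.0700, 0)
Detected image corners:
  c0 = (424.143260, 286.132350) px
  c1 = (557.275127, 276.128251) px
  c2 = (537.885623, 149.299201) px
  c3 = (408.921430, 157.182219) px
Planar DLT: solve 8×8 A·h = b for H (H[2,2]=1):
  H  [+984.80366 +7.74270 +482.37684]
  H  [-41.67991 +861.19179 +216.07680]
  H  [+0.10164 -0.24058 +1.00000]
B = K⁻¹H; ‖b₁‖=1.303459, ‖b₂‖=1.303459; λ = 2/(‖b₁‖+‖b₂‖) = 0.767190, sign → tz>0 ⇒ λ=+0.767190
r₁ = λ·B[:,0] = (+0.99442,-0.07103,+0.07798); r₂ = λ·B[:,1] = (+0.08442,+0.97919,-0.18457)
r₃ = r₁×r₂ = (-0.06324,+0.19013,+0.97972); SVD([r₁ r₂ r₃]) → R = UVᵀ:
  R  [+0.99442 +0.08442 -0.06324]
  R  [-0.07103 +0.97919 +0.19013]
  R  [+0.07798 -0.18457 +0.97972]
t = (+0.18554, -0.03289, +0.76719) m
tr R = 2.953328; θ = arccos((tr R − 1)/2) = 0.216460 rad = 12.402°
axis k = ((R−Rᵀ)₃₂, (R−Rᵀ)₁₃, (R−Rᵀ)₂₁) / (2 sinθ) = (-0.872316, -0.328772, -0.361902)
rvec = θ·k = (-0.188821, -0.071166, -0.078337)

rvec=(-0.1888, -0.0712, -0.0783) tvec=(0.1855, -0.0329, 0.7672)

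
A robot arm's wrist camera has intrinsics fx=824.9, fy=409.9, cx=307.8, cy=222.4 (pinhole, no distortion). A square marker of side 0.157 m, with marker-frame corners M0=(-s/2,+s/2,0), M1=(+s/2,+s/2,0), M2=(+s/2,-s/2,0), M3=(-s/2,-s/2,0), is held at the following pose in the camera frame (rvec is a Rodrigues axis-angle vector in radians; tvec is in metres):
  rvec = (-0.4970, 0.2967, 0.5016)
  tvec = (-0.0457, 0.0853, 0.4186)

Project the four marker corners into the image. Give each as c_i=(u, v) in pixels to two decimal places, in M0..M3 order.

Intrinsics K: fx=824.9, fy=409.9, cx=307.8, cy=222.4
Marker side s = 0.157 m; corners in marker frame (Z=0):
  M0 = (-0.0785, +0.0785, 0)
  M1 = (+0.0785, +0.0785, 0)
  M2 = (+0.0785, -0.0785, 0)
  M3 = (-0.0785, -0.0785, 0)
rvec = (-0.4970, 0.2967, 0.5016), |rvec| = θ = 0.76593 rad = 43.884°
Rodrigues: sinθ=0.69320, 1−cosθ=0.27926; R = I + sinθ·[k]× + (1−cosθ)·[k]×²:
    [+0.83832 -0.52417 +0.14986]
    [+0.38378 +0.76265 +0.52066]
    [-0.38720 -0.37897 +0.84051]
t = (-0.0457, 0.0853, 0.4186) m
M0: Pc = R·M0+t = (-0.15266, +0.11504, +0.41925); u = 824.9·(-0.15266)/0.41925 + 307.8 = 7.4377, v = 409.9·(+0.11504)/0.41925 + 222.4 = 334.8763
M1: Pc = R·M1+t = (-0.02104, +0.17529, +0.35846); u = 824.9·(-0.02104)/0.35846 + 307.8 = 259.3840, v = 409.9·(+0.17529)/0.35846 + 222.4 = 422.8521
M2: Pc = R·M2+t = (+0.06126, +0.05556, +0.41795); u = 824.9·(+0.06126)/0.41795 + 307.8 = 428.6985, v = 409.9·(+0.05556)/0.41795 + 222.4 = 276.8884
M3: Pc = R·M3+t = (-0.07036, -0.00469, +0.47874); u = 824.9·(-0.07036)/0.47874 + 307.8 = 186.5644, v = 409.9·(-0.00469)/0.47874 + 222.4 = 218.3806

c0=(7.44, 334.88) c1=(259.38, 422.85) c2=(428.70, 276.89) c3=(186.56, 218.38)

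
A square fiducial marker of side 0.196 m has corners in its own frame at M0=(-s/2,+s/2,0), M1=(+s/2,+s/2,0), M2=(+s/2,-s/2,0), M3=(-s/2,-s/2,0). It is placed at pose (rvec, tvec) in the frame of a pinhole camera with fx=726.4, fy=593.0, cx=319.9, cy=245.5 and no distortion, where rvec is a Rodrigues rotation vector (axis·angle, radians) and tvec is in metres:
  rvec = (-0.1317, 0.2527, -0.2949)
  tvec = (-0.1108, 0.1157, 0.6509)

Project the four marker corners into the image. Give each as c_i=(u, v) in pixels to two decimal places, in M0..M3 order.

Intrinsics K: fx=726.4, fy=593.0, cx=319.9, cy=245.5
Marker side s = 0.196 m; corners in marker frame (Z=0):
  M0 = (-0.0980, +0.0980, 0)
  M1 = (+0.0980, +0.0980, 0)
  M2 = (+0.0980, -0.0980, 0)
  M3 = (-0.0980, -0.0980, 0)
rvec = (-0.1317, 0.2527, -0.2949), |rvec| = θ = 0.41008 rad = 23.496°
Rodrigues: sinθ=0.39869, 1−cosθ=0.08291; R = I + sinθ·[k]× + (1−cosθ)·[k]×²:
    [+0.92564 +0.27030 +0.26483]
    [-0.30311 +0.94857 +0.09130]
    [-0.22653 -0.16478 +0.95996]
t = (-0.1108, 0.1157, 0.6509) m
M0: Pc = R·M0+t = (-0.17502, +0.23836, +0.65695); u = 726.4·(-0.17502)/0.65695 + 319.9 = 126.3739, v = 593.0·(+0.23836)/0.65695 + 245.5 = 460.6612
M1: Pc = R·M1+t = (+0.00640, +0.17896, +0.61255); u = 726.4·(+0.00640)/0.61255 + 319.9 = 327.4914, v = 593.0·(+0.17896)/0.61255 + 245.5 = 418.7430
M2: Pc = R·M2+t = (-0.04658, -0.00696, +0.64485); u = 726.4·(-0.04658)/0.64485 + 319.9 = 267.4334, v = 593.0·(-0.00696)/0.64485 + 245.5 = 239.0950
M3: Pc = R·M3+t = (-0.22800, +0.05244, +0.68925); u = 726.4·(-0.22800)/0.68925 + 319.9 = 79.6087, v = 593.0·(+0.05244)/0.68925 + 245.5 = 290.6215

c0=(126.37, 460.66) c1=(327.49, 418.74) c2=(267.43, 239.10) c3=(79.61, 290.62)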